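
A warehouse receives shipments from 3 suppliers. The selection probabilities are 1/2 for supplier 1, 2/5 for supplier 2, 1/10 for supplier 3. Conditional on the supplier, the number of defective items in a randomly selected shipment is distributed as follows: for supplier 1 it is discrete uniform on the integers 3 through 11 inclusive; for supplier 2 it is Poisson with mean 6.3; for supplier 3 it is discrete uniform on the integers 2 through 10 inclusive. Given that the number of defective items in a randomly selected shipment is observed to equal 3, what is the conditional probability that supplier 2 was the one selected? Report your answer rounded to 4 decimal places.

0.3147

Likelihoods P(X=3 | ·): 1: 0.111111; 2: 0.0765271; 3: 0.111111.
Posterior ∝ prior × likelihood. Numerator for 2: 0.4·0.0765271 = 0.0306108.
Normalizing constant: 0.5·0.111111 + 0.4·0.0765271 + 0.1·0.111111 = 0.0972775.
P(2 | observation) = 0.0306108 / 0.0972775 = 0.314675.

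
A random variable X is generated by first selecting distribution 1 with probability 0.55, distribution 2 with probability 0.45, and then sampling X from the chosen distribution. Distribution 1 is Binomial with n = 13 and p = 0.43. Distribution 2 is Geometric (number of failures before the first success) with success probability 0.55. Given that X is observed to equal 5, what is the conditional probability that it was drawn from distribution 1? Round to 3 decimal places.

Likelihoods P(X=5 | ·): 1: 0.210824; 2: 0.010149.
Posterior ∝ prior × likelihood. Numerator for 1: 0.55·0.210824 = 0.115953.
Normalizing constant: 0.55·0.210824 + 0.45·0.010149 = 0.12052.
P(1 | observation) = 0.115953 / 0.12052 = 0.962105.

0.962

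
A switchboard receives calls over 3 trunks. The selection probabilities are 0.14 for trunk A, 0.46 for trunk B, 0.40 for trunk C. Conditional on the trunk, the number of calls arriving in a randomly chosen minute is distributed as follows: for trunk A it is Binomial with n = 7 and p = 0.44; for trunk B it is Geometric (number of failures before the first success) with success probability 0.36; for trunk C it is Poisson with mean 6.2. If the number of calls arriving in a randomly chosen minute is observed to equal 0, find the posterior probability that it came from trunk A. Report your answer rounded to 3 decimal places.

Likelihoods P(X=0 | ·): A: 0.0172709; B: 0.36; C: 0.00202943.
Posterior ∝ prior × likelihood. Numerator for A: 0.14·0.0172709 = 0.00241793.
Normalizing constant: 0.14·0.0172709 + 0.46·0.36 + 0.4·0.00202943 = 0.16883.
P(A | observation) = 0.00241793 / 0.16883 = 0.0143217.

0.014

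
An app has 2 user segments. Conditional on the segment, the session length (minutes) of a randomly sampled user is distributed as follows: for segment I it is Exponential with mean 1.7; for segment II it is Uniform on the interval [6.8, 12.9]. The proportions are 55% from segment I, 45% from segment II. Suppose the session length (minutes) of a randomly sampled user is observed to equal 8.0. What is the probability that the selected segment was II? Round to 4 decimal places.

0.9619

Likelihoods f(8.0 | ·): I: 0.00531878; II: 0.163934.
Posterior ∝ prior × likelihood. Numerator for II: 0.45·0.163934 = 0.0737705.
Normalizing constant: 0.55·0.00531878 + 0.45·0.163934 = 0.0766958.
P(II | observation) = 0.0737705 / 0.0766958 = 0.961858.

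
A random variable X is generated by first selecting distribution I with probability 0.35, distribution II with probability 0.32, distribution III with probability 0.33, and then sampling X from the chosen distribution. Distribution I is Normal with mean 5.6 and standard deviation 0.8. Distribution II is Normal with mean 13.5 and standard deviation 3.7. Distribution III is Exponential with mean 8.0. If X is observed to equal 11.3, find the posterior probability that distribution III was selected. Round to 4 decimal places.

Likelihoods f(11.3 | ·): I: 4.72286e-12; II: 0.0903519; III: 0.0304417.
Posterior ∝ prior × likelihood. Numerator for III: 0.33·0.0304417 = 0.0100458.
Normalizing constant: 0.35·4.72286e-12 + 0.32·0.0903519 + 0.33·0.0304417 = 0.0389584.
P(III | observation) = 0.0100458 / 0.0389584 = 0.257859.

0.2579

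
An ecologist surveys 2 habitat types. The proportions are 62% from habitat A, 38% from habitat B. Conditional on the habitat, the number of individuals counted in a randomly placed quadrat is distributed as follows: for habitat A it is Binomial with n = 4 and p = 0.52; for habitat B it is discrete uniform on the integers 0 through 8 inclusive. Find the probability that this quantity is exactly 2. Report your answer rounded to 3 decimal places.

0.274

Conditional on each habitat, P(X = 2): A: 0.373801; B: 0.111111.
By total probability, P(X = 2) = 0.62·0.373801 + 0.38·0.111111 = 0.273979.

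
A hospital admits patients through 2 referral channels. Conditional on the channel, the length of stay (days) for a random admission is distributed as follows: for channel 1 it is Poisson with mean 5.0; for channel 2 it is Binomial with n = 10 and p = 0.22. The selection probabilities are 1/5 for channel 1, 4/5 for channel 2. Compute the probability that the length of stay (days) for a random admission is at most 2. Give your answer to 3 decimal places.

0.518

Conditional on each channel, P(X ≤ 2): 1: 0.124652; 2: 0.61688.
By total probability, P(X ≤ 2) = 0.2·0.124652 + 0.8·0.61688 = 0.518435.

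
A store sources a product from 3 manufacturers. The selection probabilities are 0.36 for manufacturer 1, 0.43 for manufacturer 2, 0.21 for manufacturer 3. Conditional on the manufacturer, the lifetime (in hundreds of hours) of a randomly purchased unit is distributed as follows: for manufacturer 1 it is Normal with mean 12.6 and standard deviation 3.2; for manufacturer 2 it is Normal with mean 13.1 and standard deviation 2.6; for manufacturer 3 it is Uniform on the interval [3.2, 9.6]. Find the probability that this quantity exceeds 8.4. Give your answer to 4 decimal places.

Conditional on each manufacturer, P(X > 8.4): 1: 0.905324; 2: 0.964673; 3: 0.1875.
By total probability, P(X > 8.4) = 0.36·0.905324 + 0.43·0.964673 + 0.21·0.1875 = 0.780101.

0.7801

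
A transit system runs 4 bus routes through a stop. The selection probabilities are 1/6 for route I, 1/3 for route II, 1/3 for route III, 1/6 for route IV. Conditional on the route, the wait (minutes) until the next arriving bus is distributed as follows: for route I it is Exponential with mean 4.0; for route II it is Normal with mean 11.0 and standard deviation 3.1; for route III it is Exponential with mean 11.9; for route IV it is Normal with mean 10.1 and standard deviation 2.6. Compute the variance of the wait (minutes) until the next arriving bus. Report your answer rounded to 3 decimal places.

61.738

Per component, I: μ=4, E[X²]=32; II: μ=11, E[X²]=130.61; III: μ=11.9, E[X²]=283.22; IV: μ=10.1, E[X²]=108.77.
E[X] = 0.166667·4 + 0.333333·11 + 0.333333·11.9 + 0.166667·10.1 = 9.98333.
E[X²] = 0.166667·32 + 0.333333·130.61 + 0.333333·283.22 + 0.166667·108.77 = 161.405.
Var(X) = E[X²] − (E[X])² = 161.405 − 99.6669 = 61.7381.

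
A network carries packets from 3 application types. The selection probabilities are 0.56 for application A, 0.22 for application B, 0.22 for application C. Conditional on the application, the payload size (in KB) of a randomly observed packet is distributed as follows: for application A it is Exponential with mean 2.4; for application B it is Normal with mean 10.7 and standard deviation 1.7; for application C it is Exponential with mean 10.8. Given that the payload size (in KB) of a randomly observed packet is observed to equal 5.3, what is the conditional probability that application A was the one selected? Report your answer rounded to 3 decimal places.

Likelihoods f(5.3 | ·): A: 0.0457848; B: 0.00151166; C: 0.0566827.
Posterior ∝ prior × likelihood. Numerator for A: 0.56·0.0457848 = 0.0256395.
Normalizing constant: 0.56·0.0457848 + 0.22·0.00151166 + 0.22·0.0566827 = 0.0384423.
P(A | observation) = 0.0256395 / 0.0384423 = 0.666962.

0.667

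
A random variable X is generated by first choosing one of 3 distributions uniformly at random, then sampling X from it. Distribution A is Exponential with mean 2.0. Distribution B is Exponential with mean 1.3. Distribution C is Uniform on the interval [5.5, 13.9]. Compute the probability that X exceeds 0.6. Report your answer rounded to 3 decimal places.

Conditional on each component, P(X > 0.6): A: 0.740818; B: 0.630313; C: 1.
By total probability, P(X > 0.6) = 0.333333·0.740818 + 0.333333·0.630313 + 0.333333·1 = 0.790377.

0.790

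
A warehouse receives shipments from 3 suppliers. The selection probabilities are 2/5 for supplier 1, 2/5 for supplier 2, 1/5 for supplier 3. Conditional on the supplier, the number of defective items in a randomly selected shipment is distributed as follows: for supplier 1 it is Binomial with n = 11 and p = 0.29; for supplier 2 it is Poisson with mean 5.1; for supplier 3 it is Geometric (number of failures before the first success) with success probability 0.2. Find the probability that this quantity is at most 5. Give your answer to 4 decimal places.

Conditional on each supplier, P(X ≤ 5): 1: 0.932562; 2: 0.59842; 3: 0.737856.
By total probability, P(X ≤ 5) = 0.4·0.932562 + 0.4·0.59842 + 0.2·0.737856 = 0.759964.

0.7600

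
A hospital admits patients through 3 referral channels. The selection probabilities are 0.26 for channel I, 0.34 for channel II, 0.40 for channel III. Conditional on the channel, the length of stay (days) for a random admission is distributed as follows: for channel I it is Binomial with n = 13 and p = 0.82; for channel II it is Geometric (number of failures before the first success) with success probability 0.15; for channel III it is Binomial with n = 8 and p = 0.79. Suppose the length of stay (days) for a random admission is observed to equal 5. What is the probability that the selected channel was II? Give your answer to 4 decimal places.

Likelihoods P(X=5 | ·): I: 0.000525809; II: 0.0665558; III: 0.159581.
Posterior ∝ prior × likelihood. Numerator for II: 0.34·0.0665558 = 0.022629.
Normalizing constant: 0.26·0.000525809 + 0.34·0.0665558 + 0.4·0.159581 = 0.0865981.
P(II | observation) = 0.022629 / 0.0865981 = 0.26131.

0.2613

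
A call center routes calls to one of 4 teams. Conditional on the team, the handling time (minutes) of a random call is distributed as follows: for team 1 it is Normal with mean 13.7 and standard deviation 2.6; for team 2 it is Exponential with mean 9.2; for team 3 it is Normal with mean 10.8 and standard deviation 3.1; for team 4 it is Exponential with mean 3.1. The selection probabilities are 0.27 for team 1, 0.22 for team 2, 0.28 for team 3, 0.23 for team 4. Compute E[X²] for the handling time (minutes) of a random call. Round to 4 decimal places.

For each component E[X²] = Var + (mean)², giving 1: 194.45; 2: 169.28; 3: 126.25; 4: 19.22.
Overall E[X²] = 0.27·194.45 + 0.22·169.28 + 0.28·126.25 + 0.23·19.22 = 129.514.

129.5137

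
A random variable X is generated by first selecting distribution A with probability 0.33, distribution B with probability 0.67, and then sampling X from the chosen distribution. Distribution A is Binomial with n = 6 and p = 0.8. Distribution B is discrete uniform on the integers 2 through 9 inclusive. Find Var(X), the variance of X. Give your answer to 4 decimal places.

Per component, A: μ=4.8, E[X²]=24; B: μ=5.5, E[X²]=35.5.
E[X] = 0.33·4.8 + 0.67·5.5 = 5.269.
E[X²] = 0.33·24 + 0.67·35.5 = 31.705.
Var(X) = E[X²] − (E[X])² = 31.705 − 27.7624 = 3.94264.

3.9426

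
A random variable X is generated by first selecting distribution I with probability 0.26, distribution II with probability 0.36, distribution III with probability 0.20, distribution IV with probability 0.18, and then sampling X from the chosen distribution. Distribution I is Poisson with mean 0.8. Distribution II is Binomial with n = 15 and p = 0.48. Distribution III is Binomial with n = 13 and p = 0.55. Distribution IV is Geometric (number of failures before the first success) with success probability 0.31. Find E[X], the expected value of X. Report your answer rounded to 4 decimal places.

Component means — I: 0.8; II: 7.2; III: 7.15; IV: 2.22581.
E[X] = 0.26·0.8 + 0.36·7.2 + 0.2·7.15 + 0.18·2.22581 = 4.63065.

4.6306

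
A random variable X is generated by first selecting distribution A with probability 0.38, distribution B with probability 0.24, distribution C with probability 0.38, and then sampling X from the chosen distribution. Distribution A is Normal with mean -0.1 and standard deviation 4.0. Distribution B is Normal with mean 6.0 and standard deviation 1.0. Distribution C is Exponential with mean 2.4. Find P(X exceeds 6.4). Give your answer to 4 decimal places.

0.1289

Conditional on each component, P(X > 6.4): A: 0.0520813; B: 0.344578; C: 0.0694835.
By total probability, P(X > 6.4) = 0.38·0.0520813 + 0.24·0.344578 + 0.38·0.0694835 = 0.128893.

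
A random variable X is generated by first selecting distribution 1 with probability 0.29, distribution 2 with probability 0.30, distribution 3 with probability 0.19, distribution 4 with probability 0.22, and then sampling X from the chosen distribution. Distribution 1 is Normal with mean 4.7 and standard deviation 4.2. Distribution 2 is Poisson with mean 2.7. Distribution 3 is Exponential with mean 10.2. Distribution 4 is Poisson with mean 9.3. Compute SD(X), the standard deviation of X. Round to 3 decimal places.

6.101

Per component, 1: μ=4.7, E[X²]=39.73; 2: μ=2.7, E[X²]=9.99; 3: μ=10.2, E[X²]=208.08; 4: μ=9.3, E[X²]=95.79.
E[X] = 0.29·4.7 + 0.3·2.7 + 0.19·10.2 + 0.22·9.3 = 6.157.
E[X²] = 0.29·39.73 + 0.3·9.99 + 0.19·208.08 + 0.22·95.79 = 75.1277.
Var(X) = E[X²] − (E[X])² = 75.1277 − 37.9086 = 37.2191.
SD(X) = √37.2191 = 6.10074.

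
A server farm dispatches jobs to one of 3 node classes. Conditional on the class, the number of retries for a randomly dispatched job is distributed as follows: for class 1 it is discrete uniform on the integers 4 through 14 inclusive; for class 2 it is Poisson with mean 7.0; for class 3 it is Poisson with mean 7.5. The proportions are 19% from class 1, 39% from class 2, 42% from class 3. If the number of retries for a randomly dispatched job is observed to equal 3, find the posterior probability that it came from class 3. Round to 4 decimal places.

0.4455

Likelihoods P(X=3 | ·): 1: 0; 2: 0.0521293; 3: 0.0388887.
Posterior ∝ prior × likelihood. Numerator for 3: 0.42·0.0388887 = 0.0163333.
Normalizing constant: 0.19·0 + 0.39·0.0521293 + 0.42·0.0388887 = 0.0366637.
P(3 | observation) = 0.0163333 / 0.0366637 = 0.445489.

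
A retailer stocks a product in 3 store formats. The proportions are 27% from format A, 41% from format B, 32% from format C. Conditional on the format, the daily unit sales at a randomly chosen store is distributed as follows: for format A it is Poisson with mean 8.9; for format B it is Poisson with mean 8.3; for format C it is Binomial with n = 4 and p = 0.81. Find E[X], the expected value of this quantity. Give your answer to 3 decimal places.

6.843

Component means — A: 8.9; B: 8.3; C: 3.24.
E[X] = 0.27·8.9 + 0.41·8.3 + 0.32·3.24 = 6.8428.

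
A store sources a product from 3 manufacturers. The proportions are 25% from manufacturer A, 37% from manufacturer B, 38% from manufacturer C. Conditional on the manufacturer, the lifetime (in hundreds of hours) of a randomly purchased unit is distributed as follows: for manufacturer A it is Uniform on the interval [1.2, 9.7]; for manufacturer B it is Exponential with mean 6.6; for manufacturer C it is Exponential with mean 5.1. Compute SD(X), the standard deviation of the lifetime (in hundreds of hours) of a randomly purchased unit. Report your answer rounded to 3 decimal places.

Per component, A: μ=5.45, E[X²]=35.7233; B: μ=6.6, E[X²]=87.12; C: μ=5.1, E[X²]=52.02.
E[X] = 0.25·5.45 + 0.37·6.6 + 0.38·5.1 = 5.7425.
E[X²] = 0.25·35.7233 + 0.37·87.12 + 0.38·52.02 = 60.9328.
Var(X) = E[X²] − (E[X])² = 60.9328 − 32.9763 = 27.9565.
SD(X) = √27.9565 = 5.28739.

5.287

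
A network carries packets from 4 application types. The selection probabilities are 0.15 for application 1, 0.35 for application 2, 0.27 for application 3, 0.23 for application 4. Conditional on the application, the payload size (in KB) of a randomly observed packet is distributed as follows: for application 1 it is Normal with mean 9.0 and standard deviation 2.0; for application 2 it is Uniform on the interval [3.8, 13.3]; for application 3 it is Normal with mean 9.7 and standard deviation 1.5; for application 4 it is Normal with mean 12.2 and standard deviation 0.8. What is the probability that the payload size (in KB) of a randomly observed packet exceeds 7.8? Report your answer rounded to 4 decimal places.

0.7838

Conditional on each application, P(X > 7.8): 1: 0.725747; 2: 0.578947; 3: 0.897363; 4: 1.
By total probability, P(X > 7.8) = 0.15·0.725747 + 0.35·0.578947 + 0.27·0.897363 + 0.23·1 = 0.783782.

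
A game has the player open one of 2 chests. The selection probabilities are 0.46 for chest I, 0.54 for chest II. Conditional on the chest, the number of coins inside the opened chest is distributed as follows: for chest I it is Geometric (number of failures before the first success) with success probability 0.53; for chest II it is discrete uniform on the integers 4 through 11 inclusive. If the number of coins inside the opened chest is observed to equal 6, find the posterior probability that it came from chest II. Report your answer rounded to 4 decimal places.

0.9625

Likelihoods P(X=6 | ·): I: 0.00571298; II: 0.125.
Posterior ∝ prior × likelihood. Numerator for II: 0.54·0.125 = 0.0675.
Normalizing constant: 0.46·0.00571298 + 0.54·0.125 = 0.070128.
P(II | observation) = 0.0675 / 0.070128 = 0.962526.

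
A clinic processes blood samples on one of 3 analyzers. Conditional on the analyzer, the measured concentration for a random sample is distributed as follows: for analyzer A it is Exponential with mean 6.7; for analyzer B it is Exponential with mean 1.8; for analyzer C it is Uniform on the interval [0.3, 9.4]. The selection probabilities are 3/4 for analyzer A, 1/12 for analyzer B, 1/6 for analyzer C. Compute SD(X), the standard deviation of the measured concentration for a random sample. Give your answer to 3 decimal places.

6.095

Per component, A: μ=6.7, E[X²]=89.78; B: μ=1.8, E[X²]=6.48; C: μ=4.85, E[X²]=30.4233.
E[X] = 0.75·6.7 + 0.0833333·1.8 + 0.166667·4.85 = 5.98333.
E[X²] = 0.75·89.78 + 0.0833333·6.48 + 0.166667·30.4233 = 72.9456.
Var(X) = E[X²] − (E[X])² = 72.9456 − 35.8003 = 37.1453.
SD(X) = √37.1453 = 6.09469.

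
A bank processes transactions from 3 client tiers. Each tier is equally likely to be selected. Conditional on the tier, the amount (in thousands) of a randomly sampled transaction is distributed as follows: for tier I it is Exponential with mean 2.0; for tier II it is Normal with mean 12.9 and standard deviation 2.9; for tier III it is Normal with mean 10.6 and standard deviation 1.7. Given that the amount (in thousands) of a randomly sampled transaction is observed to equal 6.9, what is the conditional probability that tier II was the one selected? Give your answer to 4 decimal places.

Likelihoods f(6.9 | ·): I: 0.0158728; II: 0.0161803; III: 0.02197.
Posterior ∝ prior × likelihood. Numerator for II: 0.333333·0.0161803 = 0.00539345.
Normalizing constant: 0.333333·0.0158728 + 0.333333·0.0161803 + 0.333333·0.02197 = 0.0180077.
P(II | observation) = 0.00539345 / 0.0180077 = 0.299508.

0.2995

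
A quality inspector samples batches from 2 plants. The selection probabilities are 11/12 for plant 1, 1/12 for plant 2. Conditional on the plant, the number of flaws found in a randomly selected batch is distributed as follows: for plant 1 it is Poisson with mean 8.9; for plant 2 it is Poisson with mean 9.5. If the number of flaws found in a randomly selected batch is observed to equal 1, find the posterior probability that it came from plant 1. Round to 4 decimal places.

0.9494

Likelihoods P(X=1 | ·): 1: 0.00121386; 2: 0.000711092.
Posterior ∝ prior × likelihood. Numerator for 1: 0.916667·0.00121386 = 0.00111271.
Normalizing constant: 0.916667·0.00121386 + 0.0833333·0.000711092 = 0.00117196.
P(1 | observation) = 0.00111271 / 0.00117196 = 0.949437.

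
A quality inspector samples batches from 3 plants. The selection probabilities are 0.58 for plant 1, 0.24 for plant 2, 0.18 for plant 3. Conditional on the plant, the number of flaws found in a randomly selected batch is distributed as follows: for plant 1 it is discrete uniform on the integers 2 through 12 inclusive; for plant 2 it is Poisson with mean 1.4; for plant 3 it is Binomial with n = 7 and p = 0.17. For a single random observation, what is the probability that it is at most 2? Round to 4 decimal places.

Conditional on each plant, P(X ≤ 2): 1: 0.0909091; 2: 0.833498; 3: 0.89948.
By total probability, P(X ≤ 2) = 0.58·0.0909091 + 0.24·0.833498 + 0.18·0.89948 = 0.414673.

0.4147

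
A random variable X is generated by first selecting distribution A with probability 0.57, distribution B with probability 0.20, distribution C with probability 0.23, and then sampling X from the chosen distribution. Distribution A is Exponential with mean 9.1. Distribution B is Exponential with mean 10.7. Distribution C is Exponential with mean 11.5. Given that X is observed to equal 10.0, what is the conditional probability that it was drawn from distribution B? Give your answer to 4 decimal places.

0.2006

Likelihoods f(10.0 | ·): A: 0.0366195; B: 0.0367057; C: 0.0364464.
Posterior ∝ prior × likelihood. Numerator for B: 0.2·0.0367057 = 0.00734114.
Normalizing constant: 0.57·0.0366195 + 0.2·0.0367057 + 0.23·0.0364464 = 0.0365969.
P(B | observation) = 0.00734114 / 0.0365969 = 0.200595.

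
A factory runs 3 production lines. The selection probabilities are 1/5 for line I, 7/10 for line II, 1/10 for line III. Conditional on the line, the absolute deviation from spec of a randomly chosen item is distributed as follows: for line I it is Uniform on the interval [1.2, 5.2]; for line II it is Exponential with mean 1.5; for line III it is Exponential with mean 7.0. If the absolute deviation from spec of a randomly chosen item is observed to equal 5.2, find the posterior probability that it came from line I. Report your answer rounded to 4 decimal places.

Likelihoods f(5.2 | ·): I: 0.25; II: 0.020814; III: 0.0679647.
Posterior ∝ prior × likelihood. Numerator for I: 0.2·0.25 = 0.05.
Normalizing constant: 0.2·0.25 + 0.7·0.020814 + 0.1·0.0679647 = 0.0713662.
P(I | observation) = 0.05 / 0.0713662 = 0.700611.

0.7006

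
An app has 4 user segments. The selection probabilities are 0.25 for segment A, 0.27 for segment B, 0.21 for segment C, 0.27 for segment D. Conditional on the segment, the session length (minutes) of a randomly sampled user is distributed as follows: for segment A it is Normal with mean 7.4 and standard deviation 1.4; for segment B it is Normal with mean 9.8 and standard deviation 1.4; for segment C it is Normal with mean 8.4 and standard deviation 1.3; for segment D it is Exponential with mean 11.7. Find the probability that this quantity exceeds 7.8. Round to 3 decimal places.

Conditional on each segment, P(X > 7.8): A: 0.387548; B: 0.923436; C: 0.677794; D: 0.513417.
By total probability, P(X > 7.8) = 0.25·0.387548 + 0.27·0.923436 + 0.21·0.677794 + 0.27·0.513417 = 0.627174.

0.627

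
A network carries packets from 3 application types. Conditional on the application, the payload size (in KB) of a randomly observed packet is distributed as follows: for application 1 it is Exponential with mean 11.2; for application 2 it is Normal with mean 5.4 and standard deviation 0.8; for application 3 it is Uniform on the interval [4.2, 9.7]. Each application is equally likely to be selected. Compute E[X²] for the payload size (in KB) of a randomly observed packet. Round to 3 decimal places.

110.501

For each component E[X²] = Var + (mean)², giving 1: 250.88; 2: 29.8; 3: 50.8233.
Overall E[X²] = 0.333333·250.88 + 0.333333·29.8 + 0.333333·50.8233 = 110.501.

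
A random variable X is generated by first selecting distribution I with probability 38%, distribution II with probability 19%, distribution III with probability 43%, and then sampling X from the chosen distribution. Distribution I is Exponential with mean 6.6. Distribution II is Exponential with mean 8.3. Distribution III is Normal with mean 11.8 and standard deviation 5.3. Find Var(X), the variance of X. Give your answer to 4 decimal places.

Per component, I: μ=6.6, E[X²]=87.12; II: μ=8.3, E[X²]=137.78; III: μ=11.8, E[X²]=167.33.
E[X] = 0.38·6.6 + 0.19·8.3 + 0.43·11.8 = 9.159.
E[X²] = 0.38·87.12 + 0.19·137.78 + 0.43·167.33 = 131.236.
Var(X) = E[X²] − (E[X])² = 131.236 − 83.8873 = 47.3484.

47.3484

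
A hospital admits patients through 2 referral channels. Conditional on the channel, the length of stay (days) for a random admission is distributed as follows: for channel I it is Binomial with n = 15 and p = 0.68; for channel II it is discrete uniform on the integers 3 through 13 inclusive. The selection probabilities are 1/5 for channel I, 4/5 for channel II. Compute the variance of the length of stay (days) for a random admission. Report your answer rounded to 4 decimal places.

Per component, I: μ=10.2, E[X²]=107.304; II: μ=8, E[X²]=74.
E[X] = 0.2·10.2 + 0.8·8 = 8.44.
E[X²] = 0.2·107.304 + 0.8·74 = 80.6608.
Var(X) = E[X²] − (E[X])² = 80.6608 − 71.2336 = 9.4272.

9.4272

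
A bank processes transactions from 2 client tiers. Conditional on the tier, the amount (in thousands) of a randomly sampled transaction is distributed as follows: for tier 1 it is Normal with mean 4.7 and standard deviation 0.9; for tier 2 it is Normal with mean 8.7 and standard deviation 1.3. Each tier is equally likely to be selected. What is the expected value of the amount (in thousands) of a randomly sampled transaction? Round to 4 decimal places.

Component means — 1: 4.7; 2: 8.7.
E[X] = 0.5·4.7 + 0.5·8.7 = 6.7.

6.7000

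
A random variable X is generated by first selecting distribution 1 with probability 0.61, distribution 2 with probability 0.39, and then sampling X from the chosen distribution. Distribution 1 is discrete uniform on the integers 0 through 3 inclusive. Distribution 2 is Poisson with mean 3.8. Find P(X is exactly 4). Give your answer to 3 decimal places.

0.076

Conditional on each component, P(X = 4): 1: 0; 2: 0.194359.
By total probability, P(X = 4) = 0.61·0 + 0.39·0.194359 = 0.0757999.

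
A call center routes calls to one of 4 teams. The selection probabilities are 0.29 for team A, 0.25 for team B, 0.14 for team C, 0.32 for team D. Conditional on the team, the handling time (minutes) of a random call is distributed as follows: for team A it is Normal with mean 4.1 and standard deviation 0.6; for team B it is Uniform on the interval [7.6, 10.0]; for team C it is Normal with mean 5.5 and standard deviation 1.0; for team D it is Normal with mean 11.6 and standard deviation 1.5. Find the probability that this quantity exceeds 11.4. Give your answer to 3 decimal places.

0.177

Conditional on each team, P(X > 11.4): A: 0; B: 0; C: 1.81751e-09; D: 0.553035.
By total probability, P(X > 11.4) = 0.29·0 + 0.25·0 + 0.14·1.81751e-09 + 0.32·0.553035 = 0.176971.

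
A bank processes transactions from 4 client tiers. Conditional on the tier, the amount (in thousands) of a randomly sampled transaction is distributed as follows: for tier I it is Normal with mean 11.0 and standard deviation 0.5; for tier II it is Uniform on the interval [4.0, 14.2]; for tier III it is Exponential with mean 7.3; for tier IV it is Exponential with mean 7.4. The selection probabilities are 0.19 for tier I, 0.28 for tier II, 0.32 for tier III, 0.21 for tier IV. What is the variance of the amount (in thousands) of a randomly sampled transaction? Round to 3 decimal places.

33.030

Per component, I: μ=11, E[X²]=121.25; II: μ=9.1, E[X²]=91.48; III: μ=7.3, E[X²]=106.58; IV: μ=7.4, E[X²]=109.52.
E[X] = 0.19·11 + 0.28·9.1 + 0.32·7.3 + 0.21·7.4 = 8.528.
E[X²] = 0.19·121.25 + 0.28·91.48 + 0.32·106.58 + 0.21·109.52 = 105.757.
Var(X) = E[X²] − (E[X])² = 105.757 − 72.7268 = 33.0299.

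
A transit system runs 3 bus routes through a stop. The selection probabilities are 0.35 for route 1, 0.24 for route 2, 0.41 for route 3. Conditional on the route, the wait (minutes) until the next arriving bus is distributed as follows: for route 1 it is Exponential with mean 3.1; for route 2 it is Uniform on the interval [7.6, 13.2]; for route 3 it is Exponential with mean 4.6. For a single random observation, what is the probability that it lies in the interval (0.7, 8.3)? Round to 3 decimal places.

0.570

Conditional on each route, P(0.7 < X < 8.3): 1: 0.729132; 2: 0.125; 3: 0.694257.
By total probability, P(0.7 < X < 8.3) = 0.35·0.729132 + 0.24·0.125 + 0.41·0.694257 = 0.569842.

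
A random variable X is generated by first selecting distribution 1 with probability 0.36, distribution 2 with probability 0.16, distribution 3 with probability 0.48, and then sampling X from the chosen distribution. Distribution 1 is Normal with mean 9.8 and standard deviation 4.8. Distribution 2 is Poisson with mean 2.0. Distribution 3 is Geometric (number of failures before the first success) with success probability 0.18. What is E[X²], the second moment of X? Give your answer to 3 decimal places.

65.938

For each component E[X²] = Var + (mean)², giving 1: 119.08; 2: 6; 3: 46.0617.
Overall E[X²] = 0.36·119.08 + 0.16·6 + 0.48·46.0617 = 65.9384.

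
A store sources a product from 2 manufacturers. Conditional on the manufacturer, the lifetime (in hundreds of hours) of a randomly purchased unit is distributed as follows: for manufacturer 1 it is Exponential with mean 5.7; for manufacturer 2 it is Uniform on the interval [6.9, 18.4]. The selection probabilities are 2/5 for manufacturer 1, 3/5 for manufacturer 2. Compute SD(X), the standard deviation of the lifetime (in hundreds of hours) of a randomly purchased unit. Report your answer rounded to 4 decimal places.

5.5858

Per component, 1: μ=5.7, E[X²]=64.98; 2: μ=12.65, E[X²]=171.043.
E[X] = 0.4·5.7 + 0.6·12.65 = 9.87.
E[X²] = 0.4·64.98 + 0.6·171.043 = 128.618.
Var(X) = E[X²] − (E[X])² = 128.618 − 97.4169 = 31.2011.
SD(X) = √31.2011 = 5.58579.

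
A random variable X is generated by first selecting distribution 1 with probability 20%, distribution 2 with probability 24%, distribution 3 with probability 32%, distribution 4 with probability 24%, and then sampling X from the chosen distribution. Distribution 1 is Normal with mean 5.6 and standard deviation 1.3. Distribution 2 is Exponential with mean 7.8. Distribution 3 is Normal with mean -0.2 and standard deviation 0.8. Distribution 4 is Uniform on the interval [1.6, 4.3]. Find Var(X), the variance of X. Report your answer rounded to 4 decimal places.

25.0447

Per component, 1: μ=5.6, E[X²]=33.05; 2: μ=7.8, E[X²]=121.68; 3: μ=-0.2, E[X²]=0.68; 4: μ=2.95, E[X²]=9.31.
E[X] = 0.2·5.6 + 0.24·7.8 + 0.32·-0.2 + 0.24·2.95 = 3.636.
E[X²] = 0.2·33.05 + 0.24·121.68 + 0.32·0.68 + 0.24·9.31 = 38.2652.
Var(X) = E[X²] − (E[X])² = 38.2652 − 13.2205 = 25.0447.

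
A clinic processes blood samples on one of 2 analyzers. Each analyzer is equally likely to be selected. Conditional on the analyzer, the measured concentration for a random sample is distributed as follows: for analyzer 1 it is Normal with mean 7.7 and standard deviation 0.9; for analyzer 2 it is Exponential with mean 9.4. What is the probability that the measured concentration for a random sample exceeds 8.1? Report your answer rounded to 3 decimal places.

0.375

Conditional on each analyzer, P(X > 8.1): 1: 0.328361; 2: 0.422442.
By total probability, P(X > 8.1) = 0.5·0.328361 + 0.5·0.422442 = 0.375402.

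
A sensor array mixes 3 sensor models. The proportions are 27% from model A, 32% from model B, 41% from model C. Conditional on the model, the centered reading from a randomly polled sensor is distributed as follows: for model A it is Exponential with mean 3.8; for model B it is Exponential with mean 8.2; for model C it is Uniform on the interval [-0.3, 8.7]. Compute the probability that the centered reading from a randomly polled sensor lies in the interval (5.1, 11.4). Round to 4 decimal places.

Conditional on each model, P(5.1 < X < 11.4): A: 0.211508; B: 0.287881; C: 0.4.
By total probability, P(5.1 < X < 11.4) = 0.27·0.211508 + 0.32·0.287881 + 0.41·0.4 = 0.313229.

0.3132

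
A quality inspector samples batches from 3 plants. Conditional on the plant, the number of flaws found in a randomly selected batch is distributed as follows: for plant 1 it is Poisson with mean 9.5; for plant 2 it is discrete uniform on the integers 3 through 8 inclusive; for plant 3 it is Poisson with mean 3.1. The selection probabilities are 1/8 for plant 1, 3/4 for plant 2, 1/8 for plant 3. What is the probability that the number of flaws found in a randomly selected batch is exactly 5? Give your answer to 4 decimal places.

Conditional on each plant, P(X = 5): 1: 0.0482658; 2: 0.166667; 3: 0.107477.
By total probability, P(X = 5) = 0.125·0.0482658 + 0.75·0.166667 + 0.125·0.107477 = 0.144468.

0.1445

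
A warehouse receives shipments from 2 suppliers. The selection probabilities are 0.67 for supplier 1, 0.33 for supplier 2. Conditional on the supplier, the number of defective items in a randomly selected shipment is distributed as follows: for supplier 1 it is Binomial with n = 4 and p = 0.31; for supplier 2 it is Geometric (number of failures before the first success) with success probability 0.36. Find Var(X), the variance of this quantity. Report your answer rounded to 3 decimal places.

2.267

Per component, 1: μ=1.24, E[X²]=2.3932; 2: μ=1.77778, E[X²]=8.09877.
E[X] = 0.67·1.24 + 0.33·1.77778 = 1.41747.
E[X²] = 0.67·2.3932 + 0.33·8.09877 = 4.27604.
Var(X) = E[X²] − (E[X])² = 4.27604 − 2.00921 = 2.26682.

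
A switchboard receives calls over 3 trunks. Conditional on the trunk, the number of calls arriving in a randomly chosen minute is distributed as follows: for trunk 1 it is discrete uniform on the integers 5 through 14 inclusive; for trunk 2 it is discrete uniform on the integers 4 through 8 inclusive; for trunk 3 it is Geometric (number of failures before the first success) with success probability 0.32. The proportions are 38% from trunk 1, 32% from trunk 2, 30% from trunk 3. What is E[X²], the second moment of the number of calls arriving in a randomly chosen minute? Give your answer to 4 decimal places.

For each component E[X²] = Var + (mean)², giving 1: 98.5; 2: 38; 3: 11.1562.
Overall E[X²] = 0.38·98.5 + 0.32·38 + 0.3·11.1562 = 52.9369.

52.9369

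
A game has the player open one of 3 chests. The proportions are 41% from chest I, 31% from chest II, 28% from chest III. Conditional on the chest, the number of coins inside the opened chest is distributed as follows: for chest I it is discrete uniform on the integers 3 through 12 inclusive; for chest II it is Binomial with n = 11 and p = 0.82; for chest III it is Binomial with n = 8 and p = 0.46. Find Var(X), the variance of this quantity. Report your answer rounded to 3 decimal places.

8.886

Per component, I: μ=7.5, E[X²]=64.5; II: μ=9.02, E[X²]=82.984; III: μ=3.68, E[X²]=15.5296.
E[X] = 0.41·7.5 + 0.31·9.02 + 0.28·3.68 = 6.9016.
E[X²] = 0.41·64.5 + 0.31·82.984 + 0.28·15.5296 = 56.5183.
Var(X) = E[X²] − (E[X])² = 56.5183 − 47.6321 = 8.88625.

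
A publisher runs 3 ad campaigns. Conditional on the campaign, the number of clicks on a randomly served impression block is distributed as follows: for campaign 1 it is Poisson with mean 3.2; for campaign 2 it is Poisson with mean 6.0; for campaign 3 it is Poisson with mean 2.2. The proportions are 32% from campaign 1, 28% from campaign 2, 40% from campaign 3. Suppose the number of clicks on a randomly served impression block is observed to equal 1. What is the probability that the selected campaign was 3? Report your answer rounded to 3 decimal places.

Likelihoods P(X=1 | ·): 1: 0.130439; 2: 0.0148725; 3: 0.243767.
Posterior ∝ prior × likelihood. Numerator for 3: 0.4·0.243767 = 0.0975068.
Normalizing constant: 0.32·0.130439 + 0.28·0.0148725 + 0.4·0.243767 = 0.143412.
P(3 | observation) = 0.0975068 / 0.143412 = 0.679909.

0.680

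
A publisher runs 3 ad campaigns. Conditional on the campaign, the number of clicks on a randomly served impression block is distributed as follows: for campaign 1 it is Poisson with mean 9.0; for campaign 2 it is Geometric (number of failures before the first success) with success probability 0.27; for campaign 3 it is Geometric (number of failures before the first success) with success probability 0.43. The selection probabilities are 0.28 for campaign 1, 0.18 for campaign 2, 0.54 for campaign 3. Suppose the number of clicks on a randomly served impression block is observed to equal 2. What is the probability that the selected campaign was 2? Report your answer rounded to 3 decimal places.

0.252

Likelihoods P(X=2 | ·): 1: 0.0049981; 2: 0.143883; 3: 0.139707.
Posterior ∝ prior × likelihood. Numerator for 2: 0.18·0.143883 = 0.0258989.
Normalizing constant: 0.28·0.0049981 + 0.18·0.143883 + 0.54·0.139707 = 0.10274.
P(2 | observation) = 0.0258989 / 0.10274 = 0.252082.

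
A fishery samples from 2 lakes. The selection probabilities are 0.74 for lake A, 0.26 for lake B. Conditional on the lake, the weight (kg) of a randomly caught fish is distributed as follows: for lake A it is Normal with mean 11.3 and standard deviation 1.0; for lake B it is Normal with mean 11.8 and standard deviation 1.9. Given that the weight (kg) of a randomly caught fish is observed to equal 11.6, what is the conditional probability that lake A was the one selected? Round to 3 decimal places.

Likelihoods f(11.6 | ·): A: 0.381388; B: 0.20881.
Posterior ∝ prior × likelihood. Numerator for A: 0.74·0.381388 = 0.282227.
Normalizing constant: 0.74·0.381388 + 0.26·0.20881 = 0.336517.
P(A | observation) = 0.282227 / 0.336517 = 0.83867.

0.839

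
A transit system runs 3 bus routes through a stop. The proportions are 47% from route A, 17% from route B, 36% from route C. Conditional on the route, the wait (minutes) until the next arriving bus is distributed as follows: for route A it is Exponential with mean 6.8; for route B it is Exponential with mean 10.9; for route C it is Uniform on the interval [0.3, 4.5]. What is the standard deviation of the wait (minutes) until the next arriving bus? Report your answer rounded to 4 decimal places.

7.1764

Per component, A: μ=6.8, E[X²]=92.48; B: μ=10.9, E[X²]=237.62; C: μ=2.4, E[X²]=7.23.
E[X] = 0.47·6.8 + 0.17·10.9 + 0.36·2.4 = 5.913.
E[X²] = 0.47·92.48 + 0.17·237.62 + 0.36·7.23 = 86.4638.
Var(X) = E[X²] − (E[X])² = 86.4638 − 34.9636 = 51.5002.
SD(X) = √51.5002 = 7.17637.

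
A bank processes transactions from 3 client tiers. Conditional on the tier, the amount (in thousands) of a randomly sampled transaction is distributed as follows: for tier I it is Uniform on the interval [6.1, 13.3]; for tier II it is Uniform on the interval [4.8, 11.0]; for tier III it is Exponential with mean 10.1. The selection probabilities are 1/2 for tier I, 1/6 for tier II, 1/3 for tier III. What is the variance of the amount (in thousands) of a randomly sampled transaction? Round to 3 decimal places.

Per component, I: μ=9.7, E[X²]=98.41; II: μ=7.9, E[X²]=65.6133; III: μ=10.1, E[X²]=204.02.
E[X] = 0.5·9.7 + 0.166667·7.9 + 0.333333·10.1 = 9.53333.
E[X²] = 0.5·98.41 + 0.166667·65.6133 + 0.333333·204.02 = 128.147.
Var(X) = E[X²] − (E[X])² = 128.147 − 90.8844 = 37.2628.

37.263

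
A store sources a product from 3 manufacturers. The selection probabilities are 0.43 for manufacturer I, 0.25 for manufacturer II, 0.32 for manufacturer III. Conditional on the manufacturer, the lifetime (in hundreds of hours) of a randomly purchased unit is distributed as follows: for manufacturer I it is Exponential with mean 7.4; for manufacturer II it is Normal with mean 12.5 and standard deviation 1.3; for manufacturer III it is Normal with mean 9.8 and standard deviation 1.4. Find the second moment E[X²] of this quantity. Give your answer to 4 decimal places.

For each component E[X²] = Var + (mean)², giving I: 109.52; II: 157.94; III: 98.
Overall E[X²] = 0.43·109.52 + 0.25·157.94 + 0.32·98 = 117.939.

117.9386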